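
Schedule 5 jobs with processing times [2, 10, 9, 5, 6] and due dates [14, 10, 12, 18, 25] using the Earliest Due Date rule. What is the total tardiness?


Sort by due date (EDD order): [(10, 10), (9, 12), (2, 14), (5, 18), (6, 25)]
Compute completion times and tardiness:
  Job 1: p=10, d=10, C=10, tardiness=max(0,10-10)=0
  Job 2: p=9, d=12, C=19, tardiness=max(0,19-12)=7
  Job 3: p=2, d=14, C=21, tardiness=max(0,21-14)=7
  Job 4: p=5, d=18, C=26, tardiness=max(0,26-18)=8
  Job 5: p=6, d=25, C=32, tardiness=max(0,32-25)=7
Total tardiness = 29

29


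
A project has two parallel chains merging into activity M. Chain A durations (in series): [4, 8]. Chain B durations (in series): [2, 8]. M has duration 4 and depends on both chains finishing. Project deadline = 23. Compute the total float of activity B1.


Forward pass: ES(B1) = sum of predecessors on chain B = 0
EF = ES + duration = 0 + 2 = 2
Backward pass: LF(M) = deadline = 23; LS(M) = 23 - 4 = 19
LF(B1) = LS(M) - sum(successors on chain B) = 19 - 8 = 11
LS = LF - duration = 11 - 2 = 9
Total float = LS - ES = 9 - 0 = 9

9


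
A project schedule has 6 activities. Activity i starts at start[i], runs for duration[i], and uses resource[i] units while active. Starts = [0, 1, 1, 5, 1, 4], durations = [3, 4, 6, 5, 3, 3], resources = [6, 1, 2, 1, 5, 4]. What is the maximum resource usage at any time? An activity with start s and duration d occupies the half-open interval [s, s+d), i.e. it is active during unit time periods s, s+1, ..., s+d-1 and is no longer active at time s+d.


Each activity i is active on [start_i, start_i + duration_i).
Compute total resource usage per time slot:
  t=0: active resources = [6], total = 6
  t=1: active resources = [6, 1, 2, 5], total = 14
  t=2: active resources = [6, 1, 2, 5], total = 14
  t=3: active resources = [1, 2, 5], total = 8
  t=4: active resources = [1, 2, 4], total = 7
  t=5: active resources = [2, 1, 4], total = 7
  t=6: active resources = [2, 1, 4], total = 7
  t=7: active resources = [1], total = 1
  t=8: active resources = [1], total = 1
  t=9: active resources = [1], total = 1
Peak resource demand = 14

14


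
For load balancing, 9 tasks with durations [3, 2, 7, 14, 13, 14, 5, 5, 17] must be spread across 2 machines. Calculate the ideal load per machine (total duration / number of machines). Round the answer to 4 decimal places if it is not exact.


Total processing time = 3 + 2 + 7 + 14 + 13 + 14 + 5 + 5 + 17 = 80
Number of machines = 2
Ideal balanced load = 80 / 2 = 40.0

40.0


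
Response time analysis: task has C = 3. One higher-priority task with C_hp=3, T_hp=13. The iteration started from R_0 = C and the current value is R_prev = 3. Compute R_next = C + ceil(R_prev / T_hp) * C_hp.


R_next = C + ceil(R_prev / T_hp) * C_hp
ceil(3 / 13) = ceil(0.2308) = 1
Interference = 1 * 3 = 3
R_next = 3 + 3 = 6

6


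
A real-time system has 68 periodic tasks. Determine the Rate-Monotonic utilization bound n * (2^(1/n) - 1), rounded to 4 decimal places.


Compute 2^(1/68) = 1.0102454700
Subtract 1: 1.0102454700 - 1 = 0.0102454700
Multiply by n: 68 * 0.0102454700 = 0.6966919600
Round to 4 dp: 0.6967

0.6967


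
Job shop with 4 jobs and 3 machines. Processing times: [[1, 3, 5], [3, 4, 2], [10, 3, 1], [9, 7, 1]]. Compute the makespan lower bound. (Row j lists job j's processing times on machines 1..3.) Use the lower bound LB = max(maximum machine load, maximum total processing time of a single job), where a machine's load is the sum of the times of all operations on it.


Machine loads:
  Machine 1: 1 + 3 + 10 + 9 = 23
  Machine 2: 3 + 4 + 3 + 7 = 17
  Machine 3: 5 + 2 + 1 + 1 = 9
Max machine load = 23
Job totals:
  Job 1: 9
  Job 2: 9
  Job 3: 14
  Job 4: 17
Max job total = 17
Lower bound = max(23, 17) = 23

23


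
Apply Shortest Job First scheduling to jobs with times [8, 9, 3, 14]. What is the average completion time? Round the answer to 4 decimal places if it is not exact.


SJF order (ascending): [3, 8, 9, 14]
Completion times:
  Job 1: burst=3, C=3
  Job 2: burst=8, C=11
  Job 3: burst=9, C=20
  Job 4: burst=14, C=34
Average completion = 68/4 = 17.0

17.0


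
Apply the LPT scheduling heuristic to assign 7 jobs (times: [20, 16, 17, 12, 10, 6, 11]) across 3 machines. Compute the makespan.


Sort jobs in decreasing order (LPT): [20, 17, 16, 12, 11, 10, 6]
Assign each job to the least loaded machine:
  Machine 1: jobs [20, 10], load = 30
  Machine 2: jobs [17, 11, 6], load = 34
  Machine 3: jobs [16, 12], load = 28
Makespan = max load = 34

34


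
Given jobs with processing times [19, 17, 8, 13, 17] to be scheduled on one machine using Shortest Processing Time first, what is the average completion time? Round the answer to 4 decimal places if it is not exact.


Sort jobs by processing time (SPT order): [8, 13, 17, 17, 19]
Compute completion times sequentially:
  Job 1: processing = 8, completes at 8
  Job 2: processing = 13, completes at 21
  Job 3: processing = 17, completes at 38
  Job 4: processing = 17, completes at 55
  Job 5: processing = 19, completes at 74
Sum of completion times = 196
Average completion time = 196/5 = 39.2

39.2


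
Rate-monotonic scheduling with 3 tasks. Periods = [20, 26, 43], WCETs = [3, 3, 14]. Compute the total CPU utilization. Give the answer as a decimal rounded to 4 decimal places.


Compute individual utilizations (exact fractions):
  Task 1: C/T = 3/20 (approx. 0.15)
  Task 2: C/T = 3/26 (approx. 0.1154)
  Task 3: C/T = 14/43 (approx. 0.3256)
Total utilization U = 3/20 + 3/26 + 14/43 = 6607/11180
Rounded to 4 decimal places: U = 0.5910
RM (Liu & Layland) bound for 3 tasks = 0.779763; compare with U = 6607/11180 (approx. 0.590966)
U <= bound, so schedulable by RM sufficient condition.

0.5910


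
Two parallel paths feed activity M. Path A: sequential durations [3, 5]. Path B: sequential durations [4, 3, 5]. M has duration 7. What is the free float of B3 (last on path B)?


ES(B3) = sum of predecessors on chain B = 7
EF(B3) = ES + duration = 7 + 5 = 12
Successor of B3 is M. ES(M) = max(sum(A), sum(B)) = max(8, 12) = 12
Free float = ES(successor) - EF(current) = 12 - 12 = 0

0


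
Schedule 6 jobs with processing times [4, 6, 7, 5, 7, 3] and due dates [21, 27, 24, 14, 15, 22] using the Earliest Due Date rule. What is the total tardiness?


Sort by due date (EDD order): [(5, 14), (7, 15), (4, 21), (3, 22), (7, 24), (6, 27)]
Compute completion times and tardiness:
  Job 1: p=5, d=14, C=5, tardiness=max(0,5-14)=0
  Job 2: p=7, d=15, C=12, tardiness=max(0,12-15)=0
  Job 3: p=4, d=21, C=16, tardiness=max(0,16-21)=0
  Job 4: p=3, d=22, C=19, tardiness=max(0,19-22)=0
  Job 5: p=7, d=24, C=26, tardiness=max(0,26-24)=2
  Job 6: p=6, d=27, C=32, tardiness=max(0,32-27)=5
Total tardiness = 7

7


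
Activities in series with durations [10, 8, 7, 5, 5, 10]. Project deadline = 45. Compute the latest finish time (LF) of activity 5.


LF(activity 5) = deadline - sum of successor durations
Successors: activities 6 through 6 with durations [10]
Sum of successor durations = 10
LF = 45 - 10 = 35

35


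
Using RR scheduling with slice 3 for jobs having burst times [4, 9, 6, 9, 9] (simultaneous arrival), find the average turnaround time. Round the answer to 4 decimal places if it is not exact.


Time quantum = 3
Execution trace:
  J1 runs 3 units, time = 3
  J2 runs 3 units, time = 6
  J3 runs 3 units, time = 9
  J4 runs 3 units, time = 12
  J5 runs 3 units, time = 15
  J1 runs 1 units, time = 16
  J2 runs 3 units, time = 19
  J3 runs 3 units, time = 22
  J4 runs 3 units, time = 25
  J5 runs 3 units, time = 28
  J2 runs 3 units, time = 31
  J4 runs 3 units, time = 34
  J5 runs 3 units, time = 37
Finish times: [16, 31, 22, 34, 37]
Average turnaround = 140/5 = 28.0

28.0


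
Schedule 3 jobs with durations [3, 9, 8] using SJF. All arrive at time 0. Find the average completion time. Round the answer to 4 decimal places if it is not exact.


SJF order (ascending): [3, 8, 9]
Completion times:
  Job 1: burst=3, C=3
  Job 2: burst=8, C=11
  Job 3: burst=9, C=20
Average completion = 34/3 = 11.3333

11.3333


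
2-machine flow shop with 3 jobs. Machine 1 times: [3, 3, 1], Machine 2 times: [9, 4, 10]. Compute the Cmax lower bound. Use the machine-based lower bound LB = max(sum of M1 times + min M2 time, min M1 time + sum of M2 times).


LB1 = sum(M1 times) + min(M2 times) = 7 + 4 = 11
LB2 = min(M1 times) + sum(M2 times) = 1 + 23 = 24
Lower bound = max(LB1, LB2) = max(11, 24) = 24

24


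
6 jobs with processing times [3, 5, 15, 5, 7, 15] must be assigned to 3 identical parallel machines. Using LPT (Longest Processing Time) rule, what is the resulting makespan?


Sort jobs in decreasing order (LPT): [15, 15, 7, 5, 5, 3]
Assign each job to the least loaded machine:
  Machine 1: jobs [15, 3], load = 18
  Machine 2: jobs [15], load = 15
  Machine 3: jobs [7, 5, 5], load = 17
Makespan = max load = 18

18


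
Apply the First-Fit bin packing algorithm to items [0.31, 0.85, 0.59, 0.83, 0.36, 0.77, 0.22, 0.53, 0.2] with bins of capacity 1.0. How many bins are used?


Place items sequentially using First-Fit:
  Item 0.31 -> new Bin 1
  Item 0.85 -> new Bin 2
  Item 0.59 -> Bin 1 (now 0.9)
  Item 0.83 -> new Bin 3
  Item 0.36 -> new Bin 4
  Item 0.77 -> new Bin 5
  Item 0.22 -> Bin 4 (now 0.58)
  Item 0.53 -> new Bin 6
  Item 0.2 -> Bin 4 (now 0.78)
Total bins used = 6

6


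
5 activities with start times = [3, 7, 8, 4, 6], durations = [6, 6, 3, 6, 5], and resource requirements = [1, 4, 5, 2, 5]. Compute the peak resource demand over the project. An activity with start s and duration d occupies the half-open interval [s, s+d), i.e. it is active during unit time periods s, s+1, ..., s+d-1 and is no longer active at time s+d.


Each activity i is active on [start_i, start_i + duration_i).
Compute total resource usage per time slot:
  t=0: active resources = [], total = 0
  t=1: active resources = [], total = 0
  t=2: active resources = [], total = 0
  t=3: active resources = [1], total = 1
  t=4: active resources = [1, 2], total = 3
  t=5: active resources = [1, 2], total = 3
  t=6: active resources = [1, 2, 5], total = 8
  t=7: active resources = [1, 4, 2, 5], total = 12
  t=8: active resources = [1, 4, 5, 2, 5], total = 17
  t=9: active resources = [4, 5, 2, 5], total = 16
  t=10: active resources = [4, 5, 5], total = 14
  t=11: active resources = [4], total = 4
  t=12: active resources = [4], total = 4
Peak resource demand = 17

17


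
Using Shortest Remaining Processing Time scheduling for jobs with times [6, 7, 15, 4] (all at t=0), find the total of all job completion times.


Since all jobs arrive at t=0, SRPT equals SPT ordering.
SPT order: [4, 6, 7, 15]
Completion times:
  Job 1: p=4, C=4
  Job 2: p=6, C=10
  Job 3: p=7, C=17
  Job 4: p=15, C=32
Total completion time = 4 + 10 + 17 + 32 = 63

63


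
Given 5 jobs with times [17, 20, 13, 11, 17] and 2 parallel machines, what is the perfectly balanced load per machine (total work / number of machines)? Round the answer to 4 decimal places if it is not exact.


Total processing time = 17 + 20 + 13 + 11 + 17 = 78
Number of machines = 2
Ideal balanced load = 78 / 2 = 39.0

39.0


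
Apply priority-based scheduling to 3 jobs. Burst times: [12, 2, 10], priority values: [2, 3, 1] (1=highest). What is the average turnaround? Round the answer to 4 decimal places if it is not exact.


Sort by priority (ascending = highest first):
Order: [(1, 10), (2, 12), (3, 2)]
Completion times:
  Priority 1, burst=10, C=10
  Priority 2, burst=12, C=22
  Priority 3, burst=2, C=24
Average turnaround = 56/3 = 18.6667

18.6667


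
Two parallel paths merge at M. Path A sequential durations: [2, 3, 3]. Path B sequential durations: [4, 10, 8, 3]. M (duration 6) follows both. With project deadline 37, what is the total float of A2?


Forward pass: ES(A2) = sum of predecessors on chain A = 2
EF = ES + duration = 2 + 3 = 5
Backward pass: LF(M) = deadline = 37; LS(M) = 37 - 6 = 31
LF(A2) = LS(M) - sum(successors on chain A) = 31 - 3 = 28
LS = LF - duration = 28 - 3 = 25
Total float = LS - ES = 25 - 2 = 23

23


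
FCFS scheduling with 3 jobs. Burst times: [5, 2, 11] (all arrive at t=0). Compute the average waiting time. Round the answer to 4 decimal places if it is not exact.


FCFS order (as given): [5, 2, 11]
Waiting times:
  Job 1: wait = 0
  Job 2: wait = 5
  Job 3: wait = 7
Sum of waiting times = 12
Average waiting time = 12/3 = 4.0

4.0


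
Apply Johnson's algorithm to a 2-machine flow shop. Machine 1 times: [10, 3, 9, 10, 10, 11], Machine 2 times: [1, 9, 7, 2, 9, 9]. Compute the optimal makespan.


Apply Johnson's rule:
  Group 1 (a <= b): [(2, 3, 9)]
  Group 2 (a > b): [(5, 10, 9), (6, 11, 9), (3, 9, 7), (4, 10, 2), (1, 10, 1)]
Optimal job order: [2, 5, 6, 3, 4, 1]
Schedule:
  Job 2: M1 done at 3, M2 done at 12
  Job 5: M1 done at 13, M2 done at 22
  Job 6: M1 done at 24, M2 done at 33
  Job 3: M1 done at 33, M2 done at 40
  Job 4: M1 done at 43, M2 done at 45
  Job 1: M1 done at 53, M2 done at 54
Makespan = 54

54


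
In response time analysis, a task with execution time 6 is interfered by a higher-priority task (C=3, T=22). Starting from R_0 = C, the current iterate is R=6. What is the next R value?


R_next = C + ceil(R_prev / T_hp) * C_hp
ceil(6 / 22) = ceil(0.2727) = 1
Interference = 1 * 3 = 3
R_next = 6 + 3 = 9

9


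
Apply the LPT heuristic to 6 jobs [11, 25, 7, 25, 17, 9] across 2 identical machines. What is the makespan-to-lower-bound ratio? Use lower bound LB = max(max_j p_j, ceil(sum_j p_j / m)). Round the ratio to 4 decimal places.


LPT order: [25, 25, 17, 11, 9, 7]
Machine loads after assignment: [49, 45]
LPT makespan = 49
Lower bound = max(max_job, ceil(total/2)) = max(25, 47) = 47
Ratio = 49 / 47 = 1.0426

1.0426


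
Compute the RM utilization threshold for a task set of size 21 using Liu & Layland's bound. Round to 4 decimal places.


Compute 2^(1/21) = 1.0335577830
Subtract 1: 1.0335577830 - 1 = 0.0335577830
Multiply by n: 21 * 0.0335577830 = 0.7047134430
Round to 4 dp: 0.7047

0.7047


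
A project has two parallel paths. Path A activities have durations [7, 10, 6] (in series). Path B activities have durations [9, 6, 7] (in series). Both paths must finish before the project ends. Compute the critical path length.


Path A total = 7 + 10 + 6 = 23
Path B total = 9 + 6 + 7 = 22
Critical path = longest path = max(23, 22) = 23

23


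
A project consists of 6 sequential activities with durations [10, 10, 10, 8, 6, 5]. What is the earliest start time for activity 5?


Activity 5 starts after activities 1 through 4 complete.
Predecessor durations: [10, 10, 10, 8]
ES = 10 + 10 + 10 + 8 = 38

38


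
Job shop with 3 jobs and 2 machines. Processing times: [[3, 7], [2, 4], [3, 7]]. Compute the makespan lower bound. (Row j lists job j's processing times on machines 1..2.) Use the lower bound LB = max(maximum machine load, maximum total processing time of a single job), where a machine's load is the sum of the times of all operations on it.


Machine loads:
  Machine 1: 3 + 2 + 3 = 8
  Machine 2: 7 + 4 + 7 = 18
Max machine load = 18
Job totals:
  Job 1: 10
  Job 2: 6
  Job 3: 10
Max job total = 10
Lower bound = max(18, 10) = 18

18


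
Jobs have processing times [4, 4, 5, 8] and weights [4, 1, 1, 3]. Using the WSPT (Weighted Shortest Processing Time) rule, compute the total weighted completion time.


Compute p/w ratios and sort ascending (WSPT): [(4, 4), (8, 3), (4, 1), (5, 1)]
Compute weighted completion times:
  Job (p=4,w=4): C=4, w*C=4*4=16
  Job (p=8,w=3): C=12, w*C=3*12=36
  Job (p=4,w=1): C=16, w*C=1*16=16
  Job (p=5,w=1): C=21, w*C=1*21=21
Total weighted completion time = 89

89


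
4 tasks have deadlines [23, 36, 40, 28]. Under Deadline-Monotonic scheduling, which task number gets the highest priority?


Sort tasks by relative deadline (ascending):
  Task 1: deadline = 23
  Task 4: deadline = 28
  Task 2: deadline = 36
  Task 3: deadline = 40
Priority order (highest first): [1, 4, 2, 3]
Highest priority task = 1

1


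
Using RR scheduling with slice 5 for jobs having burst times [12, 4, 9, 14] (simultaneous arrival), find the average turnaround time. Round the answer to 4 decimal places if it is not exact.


Time quantum = 5
Execution trace:
  J1 runs 5 units, time = 5
  J2 runs 4 units, time = 9
  J3 runs 5 units, time = 14
  J4 runs 5 units, time = 19
  J1 runs 5 units, time = 24
  J3 runs 4 units, time = 28
  J4 runs 5 units, time = 33
  J1 runs 2 units, time = 35
  J4 runs 4 units, time = 39
Finish times: [35, 9, 28, 39]
Average turnaround = 111/4 = 27.75

27.75


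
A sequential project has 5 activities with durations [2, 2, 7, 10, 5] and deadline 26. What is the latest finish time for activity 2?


LF(activity 2) = deadline - sum of successor durations
Successors: activities 3 through 5 with durations [7, 10, 5]
Sum of successor durations = 22
LF = 26 - 22 = 4

4


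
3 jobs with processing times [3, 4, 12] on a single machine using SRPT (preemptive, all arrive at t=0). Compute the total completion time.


Since all jobs arrive at t=0, SRPT equals SPT ordering.
SPT order: [3, 4, 12]
Completion times:
  Job 1: p=3, C=3
  Job 2: p=4, C=7
  Job 3: p=12, C=19
Total completion time = 3 + 7 + 19 = 29

29


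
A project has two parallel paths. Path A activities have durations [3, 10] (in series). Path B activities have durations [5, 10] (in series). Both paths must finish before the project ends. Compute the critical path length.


Path A total = 3 + 10 = 13
Path B total = 5 + 10 = 15
Critical path = longest path = max(13, 15) = 15

15


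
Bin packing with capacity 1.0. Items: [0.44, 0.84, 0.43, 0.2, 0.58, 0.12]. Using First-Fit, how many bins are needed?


Place items sequentially using First-Fit:
  Item 0.44 -> new Bin 1
  Item 0.84 -> new Bin 2
  Item 0.43 -> Bin 1 (now 0.87)
  Item 0.2 -> new Bin 3
  Item 0.58 -> Bin 3 (now 0.78)
  Item 0.12 -> Bin 1 (now 0.99)
Total bins used = 3

3


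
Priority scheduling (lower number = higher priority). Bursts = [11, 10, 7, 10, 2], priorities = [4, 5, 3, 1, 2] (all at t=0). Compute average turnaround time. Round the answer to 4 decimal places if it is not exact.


Sort by priority (ascending = highest first):
Order: [(1, 10), (2, 2), (3, 7), (4, 11), (5, 10)]
Completion times:
  Priority 1, burst=10, C=10
  Priority 2, burst=2, C=12
  Priority 3, burst=7, C=19
  Priority 4, burst=11, C=30
  Priority 5, burst=10, C=40
Average turnaround = 111/5 = 22.2

22.2


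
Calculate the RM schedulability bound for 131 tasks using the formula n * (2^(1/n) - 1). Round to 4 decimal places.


Compute 2^(1/131) = 1.0053052230
Subtract 1: 1.0053052230 - 1 = 0.0053052230
Multiply by n: 131 * 0.0053052230 = 0.6949842130
Round to 4 dp: 0.6950

0.6950


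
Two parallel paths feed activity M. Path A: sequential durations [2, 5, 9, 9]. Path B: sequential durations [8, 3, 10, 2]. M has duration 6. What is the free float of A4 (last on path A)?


ES(A4) = sum of predecessors on chain A = 16
EF(A4) = ES + duration = 16 + 9 = 25
Successor of A4 is M. ES(M) = max(sum(A), sum(B)) = max(25, 23) = 25
Free float = ES(successor) - EF(current) = 25 - 25 = 0

0


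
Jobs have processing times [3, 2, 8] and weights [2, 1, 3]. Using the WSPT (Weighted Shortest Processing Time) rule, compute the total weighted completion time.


Compute p/w ratios and sort ascending (WSPT): [(3, 2), (2, 1), (8, 3)]
Compute weighted completion times:
  Job (p=3,w=2): C=3, w*C=2*3=6
  Job (p=2,w=1): C=5, w*C=1*5=5
  Job (p=8,w=3): C=13, w*C=3*13=39
Total weighted completion time = 50

50


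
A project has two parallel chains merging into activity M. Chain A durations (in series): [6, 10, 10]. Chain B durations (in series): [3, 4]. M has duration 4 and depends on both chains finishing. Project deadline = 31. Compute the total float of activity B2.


Forward pass: ES(B2) = sum of predecessors on chain B = 3
EF = ES + duration = 3 + 4 = 7
Backward pass: LF(M) = deadline = 31; LS(M) = 31 - 4 = 27
LF(B2) = LS(M) - sum(successors on chain B) = 27 - 0 = 27
LS = LF - duration = 27 - 4 = 23
Total float = LS - ES = 23 - 3 = 20

20


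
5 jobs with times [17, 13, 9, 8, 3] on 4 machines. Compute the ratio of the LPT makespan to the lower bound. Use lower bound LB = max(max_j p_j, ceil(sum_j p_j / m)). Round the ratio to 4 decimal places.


LPT order: [17, 13, 9, 8, 3]
Machine loads after assignment: [17, 13, 9, 11]
LPT makespan = 17
Lower bound = max(max_job, ceil(total/4)) = max(17, 13) = 17
Ratio = 17 / 17 = 1.0

1.0


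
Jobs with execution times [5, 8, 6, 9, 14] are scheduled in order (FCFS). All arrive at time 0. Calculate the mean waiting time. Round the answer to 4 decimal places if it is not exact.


FCFS order (as given): [5, 8, 6, 9, 14]
Waiting times:
  Job 1: wait = 0
  Job 2: wait = 5
  Job 3: wait = 13
  Job 4: wait = 19
  Job 5: wait = 28
Sum of waiting times = 65
Average waiting time = 65/5 = 13.0

13.0


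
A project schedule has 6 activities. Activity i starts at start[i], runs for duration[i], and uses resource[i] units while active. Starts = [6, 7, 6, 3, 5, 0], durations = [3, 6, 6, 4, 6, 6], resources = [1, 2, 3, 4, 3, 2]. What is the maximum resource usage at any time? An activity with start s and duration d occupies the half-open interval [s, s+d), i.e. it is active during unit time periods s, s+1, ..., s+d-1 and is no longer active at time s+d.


Each activity i is active on [start_i, start_i + duration_i).
Compute total resource usage per time slot:
  t=0: active resources = [2], total = 2
  t=1: active resources = [2], total = 2
  t=2: active resources = [2], total = 2
  t=3: active resources = [4, 2], total = 6
  t=4: active resources = [4, 2], total = 6
  t=5: active resources = [4, 3, 2], total = 9
  t=6: active resources = [1, 3, 4, 3], total = 11
  t=7: active resources = [1, 2, 3, 3], total = 9
  t=8: active resources = [1, 2, 3, 3], total = 9
  t=9: active resources = [2, 3, 3], total = 8
  t=10: active resources = [2, 3, 3], total = 8
  t=11: active resources = [2, 3], total = 5
  t=12: active resources = [2], total = 2
Peak resource demand = 11

11


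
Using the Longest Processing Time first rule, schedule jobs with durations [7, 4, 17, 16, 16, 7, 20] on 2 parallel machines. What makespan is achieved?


Sort jobs in decreasing order (LPT): [20, 17, 16, 16, 7, 7, 4]
Assign each job to the least loaded machine:
  Machine 1: jobs [20, 16, 7], load = 43
  Machine 2: jobs [17, 16, 7, 4], load = 44
Makespan = max load = 44

44


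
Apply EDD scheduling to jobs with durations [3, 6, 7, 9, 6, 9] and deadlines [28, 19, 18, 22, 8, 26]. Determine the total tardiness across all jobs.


Sort by due date (EDD order): [(6, 8), (7, 18), (6, 19), (9, 22), (9, 26), (3, 28)]
Compute completion times and tardiness:
  Job 1: p=6, d=8, C=6, tardiness=max(0,6-8)=0
  Job 2: p=7, d=18, C=13, tardiness=max(0,13-18)=0
  Job 3: p=6, d=19, C=19, tardiness=max(0,19-19)=0
  Job 4: p=9, d=22, C=28, tardiness=max(0,28-22)=6
  Job 5: p=9, d=26, C=37, tardiness=max(0,37-26)=11
  Job 6: p=3, d=28, C=40, tardiness=max(0,40-28)=12
Total tardiness = 29

29


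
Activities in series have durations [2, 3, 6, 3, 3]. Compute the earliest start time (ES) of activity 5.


Activity 5 starts after activities 1 through 4 complete.
Predecessor durations: [2, 3, 6, 3]
ES = 2 + 3 + 6 + 3 = 14

14


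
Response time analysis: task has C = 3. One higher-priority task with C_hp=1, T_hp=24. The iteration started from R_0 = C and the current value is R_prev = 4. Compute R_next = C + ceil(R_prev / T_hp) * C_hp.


R_next = C + ceil(R_prev / T_hp) * C_hp
ceil(4 / 24) = ceil(0.1667) = 1
Interference = 1 * 1 = 1
R_next = 3 + 1 = 4
R_next = R_prev, so the iteration has converged (response time = 4).

4


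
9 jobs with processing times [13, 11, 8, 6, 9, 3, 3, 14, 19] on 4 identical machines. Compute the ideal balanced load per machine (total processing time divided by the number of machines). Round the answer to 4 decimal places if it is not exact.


Total processing time = 13 + 11 + 8 + 6 + 9 + 3 + 3 + 14 + 19 = 86
Number of machines = 4
Ideal balanced load = 86 / 4 = 21.5

21.5


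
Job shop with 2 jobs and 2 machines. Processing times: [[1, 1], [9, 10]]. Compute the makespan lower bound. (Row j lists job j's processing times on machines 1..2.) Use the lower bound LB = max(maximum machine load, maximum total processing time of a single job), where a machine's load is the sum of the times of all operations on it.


Machine loads:
  Machine 1: 1 + 9 = 10
  Machine 2: 1 + 10 = 11
Max machine load = 11
Job totals:
  Job 1: 2
  Job 2: 19
Max job total = 19
Lower bound = max(11, 19) = 19

19


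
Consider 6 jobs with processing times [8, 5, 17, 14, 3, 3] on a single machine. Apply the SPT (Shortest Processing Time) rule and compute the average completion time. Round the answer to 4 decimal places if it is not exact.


Sort jobs by processing time (SPT order): [3, 3, 5, 8, 14, 17]
Compute completion times sequentially:
  Job 1: processing = 3, completes at 3
  Job 2: processing = 3, completes at 6
  Job 3: processing = 5, completes at 11
  Job 4: processing = 8, completes at 19
  Job 5: processing = 14, completes at 33
  Job 6: processing = 17, completes at 50
Sum of completion times = 122
Average completion time = 122/6 = 20.3333

20.3333


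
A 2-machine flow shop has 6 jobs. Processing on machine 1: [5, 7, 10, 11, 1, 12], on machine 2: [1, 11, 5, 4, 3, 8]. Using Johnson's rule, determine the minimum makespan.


Apply Johnson's rule:
  Group 1 (a <= b): [(5, 1, 3), (2, 7, 11)]
  Group 2 (a > b): [(6, 12, 8), (3, 10, 5), (4, 11, 4), (1, 5, 1)]
Optimal job order: [5, 2, 6, 3, 4, 1]
Schedule:
  Job 5: M1 done at 1, M2 done at 4
  Job 2: M1 done at 8, M2 done at 19
  Job 6: M1 done at 20, M2 done at 28
  Job 3: M1 done at 30, M2 done at 35
  Job 4: M1 done at 41, M2 done at 45
  Job 1: M1 done at 46, M2 done at 47
Makespan = 47

47


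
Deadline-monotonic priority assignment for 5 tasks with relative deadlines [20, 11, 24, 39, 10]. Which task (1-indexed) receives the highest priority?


Sort tasks by relative deadline (ascending):
  Task 5: deadline = 10
  Task 2: deadline = 11
  Task 1: deadline = 20
  Task 3: deadline = 24
  Task 4: deadline = 39
Priority order (highest first): [5, 2, 1, 3, 4]
Highest priority task = 5

5


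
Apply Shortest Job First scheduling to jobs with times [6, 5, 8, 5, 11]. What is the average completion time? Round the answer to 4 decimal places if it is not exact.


SJF order (ascending): [5, 5, 6, 8, 11]
Completion times:
  Job 1: burst=5, C=5
  Job 2: burst=5, C=10
  Job 3: burst=6, C=16
  Job 4: burst=8, C=24
  Job 5: burst=11, C=35
Average completion = 90/5 = 18.0

18.0


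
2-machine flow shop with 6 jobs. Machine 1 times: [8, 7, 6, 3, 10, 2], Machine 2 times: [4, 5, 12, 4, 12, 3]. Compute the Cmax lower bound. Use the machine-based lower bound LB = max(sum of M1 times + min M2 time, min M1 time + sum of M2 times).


LB1 = sum(M1 times) + min(M2 times) = 36 + 3 = 39
LB2 = min(M1 times) + sum(M2 times) = 2 + 40 = 42
Lower bound = max(LB1, LB2) = max(39, 42) = 42

42


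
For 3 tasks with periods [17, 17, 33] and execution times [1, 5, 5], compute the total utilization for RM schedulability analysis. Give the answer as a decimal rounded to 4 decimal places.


Compute individual utilizations (exact fractions):
  Task 1: C/T = 1/17 (approx. 0.0588)
  Task 2: C/T = 5/17 (approx. 0.2941)
  Task 3: C/T = 5/33 (approx. 0.1515)
Total utilization U = 1/17 + 5/17 + 5/33 = 283/561
Rounded to 4 decimal places: U = 0.5045
RM (Liu & Layland) bound for 3 tasks = 0.779763; compare with U = 283/561 (approx. 0.504456)
U <= bound, so schedulable by RM sufficient condition.

0.5045


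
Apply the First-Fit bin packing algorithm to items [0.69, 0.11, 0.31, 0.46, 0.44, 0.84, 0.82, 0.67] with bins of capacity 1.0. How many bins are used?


Place items sequentially using First-Fit:
  Item 0.69 -> new Bin 1
  Item 0.11 -> Bin 1 (now 0.8)
  Item 0.31 -> new Bin 2
  Item 0.46 -> Bin 2 (now 0.77)
  Item 0.44 -> new Bin 3
  Item 0.84 -> new Bin 4
  Item 0.82 -> new Bin 5
  Item 0.67 -> new Bin 6
Total bins used = 6

6


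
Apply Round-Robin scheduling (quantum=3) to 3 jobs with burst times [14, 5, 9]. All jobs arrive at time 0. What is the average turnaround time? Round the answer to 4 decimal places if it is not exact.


Time quantum = 3
Execution trace:
  J1 runs 3 units, time = 3
  J2 runs 3 units, time = 6
  J3 runs 3 units, time = 9
  J1 runs 3 units, time = 12
  J2 runs 2 units, time = 14
  J3 runs 3 units, time = 17
  J1 runs 3 units, time = 20
  J3 runs 3 units, time = 23
  J1 runs 3 units, time = 26
  J1 runs 2 units, time = 28
Finish times: [28, 14, 23]
Average turnaround = 65/3 = 21.6667

21.6667


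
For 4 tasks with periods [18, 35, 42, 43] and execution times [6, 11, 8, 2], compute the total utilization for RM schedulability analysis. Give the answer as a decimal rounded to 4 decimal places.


Compute individual utilizations (exact fractions):
  Task 1: C/T = 6/18 = 1/3 (approx. 0.3333)
  Task 2: C/T = 11/35 (approx. 0.3143)
  Task 3: C/T = 8/42 = 4/21 (approx. 0.1905)
  Task 4: C/T = 2/43 (approx. 0.0465)
Total utilization U = 1/3 + 11/35 + 4/21 + 2/43 = 3994/4515
Rounded to 4 decimal places: U = 0.8846
RM (Liu & Layland) bound for 4 tasks = 0.756828; compare with U = 3994/4515 (approx. 0.884607)
bound < U <= 1, so the RM sufficient condition is not met (inconclusive; an exact test such as response-time analysis is needed).

0.8846


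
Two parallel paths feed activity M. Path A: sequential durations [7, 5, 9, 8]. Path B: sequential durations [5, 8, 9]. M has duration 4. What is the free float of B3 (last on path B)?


ES(B3) = sum of predecessors on chain B = 13
EF(B3) = ES + duration = 13 + 9 = 22
Successor of B3 is M. ES(M) = max(sum(A), sum(B)) = max(29, 22) = 29
Free float = ES(successor) - EF(current) = 29 - 22 = 7

7


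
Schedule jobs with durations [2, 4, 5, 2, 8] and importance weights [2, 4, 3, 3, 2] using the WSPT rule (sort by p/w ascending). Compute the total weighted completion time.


Compute p/w ratios and sort ascending (WSPT): [(2, 3), (2, 2), (4, 4), (5, 3), (8, 2)]
Compute weighted completion times:
  Job (p=2,w=3): C=2, w*C=3*2=6
  Job (p=2,w=2): C=4, w*C=2*4=8
  Job (p=4,w=4): C=8, w*C=4*8=32
  Job (p=5,w=3): C=13, w*C=3*13=39
  Job (p=8,w=2): C=21, w*C=2*21=42
Total weighted completion time = 127

127


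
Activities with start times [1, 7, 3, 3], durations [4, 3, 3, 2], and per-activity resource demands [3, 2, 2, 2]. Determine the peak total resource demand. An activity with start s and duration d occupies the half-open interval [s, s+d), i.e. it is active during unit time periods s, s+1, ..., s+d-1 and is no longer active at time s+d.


Each activity i is active on [start_i, start_i + duration_i).
Compute total resource usage per time slot:
  t=0: active resources = [], total = 0
  t=1: active resources = [3], total = 3
  t=2: active resources = [3], total = 3
  t=3: active resources = [3, 2, 2], total = 7
  t=4: active resources = [3, 2, 2], total = 7
  t=5: active resources = [2], total = 2
  t=6: active resources = [], total = 0
  t=7: active resources = [2], total = 2
  t=8: active resources = [2], total = 2
  t=9: active resources = [2], total = 2
Peak resource demand = 7

7


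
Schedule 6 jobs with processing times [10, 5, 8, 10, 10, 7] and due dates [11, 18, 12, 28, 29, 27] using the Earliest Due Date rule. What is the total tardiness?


Sort by due date (EDD order): [(10, 11), (8, 12), (5, 18), (7, 27), (10, 28), (10, 29)]
Compute completion times and tardiness:
  Job 1: p=10, d=11, C=10, tardiness=max(0,10-11)=0
  Job 2: p=8, d=12, C=18, tardiness=max(0,18-12)=6
  Job 3: p=5, d=18, C=23, tardiness=max(0,23-18)=5
  Job 4: p=7, d=27, C=30, tardiness=max(0,30-27)=3
  Job 5: p=10, d=28, C=40, tardiness=max(0,40-28)=12
  Job 6: p=10, d=29, C=50, tardiness=max(0,50-29)=21
Total tardiness = 47

47


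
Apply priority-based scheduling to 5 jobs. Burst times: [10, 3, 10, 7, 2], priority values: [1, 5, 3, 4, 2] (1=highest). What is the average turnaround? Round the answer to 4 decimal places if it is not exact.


Sort by priority (ascending = highest first):
Order: [(1, 10), (2, 2), (3, 10), (4, 7), (5, 3)]
Completion times:
  Priority 1, burst=10, C=10
  Priority 2, burst=2, C=12
  Priority 3, burst=10, C=22
  Priority 4, burst=7, C=29
  Priority 5, burst=3, C=32
Average turnaround = 105/5 = 21.0

21.0


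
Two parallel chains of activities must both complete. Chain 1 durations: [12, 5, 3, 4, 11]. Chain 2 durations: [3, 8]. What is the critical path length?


Path A total = 12 + 5 + 3 + 4 + 11 = 35
Path B total = 3 + 8 = 11
Critical path = longest path = max(35, 11) = 35

35


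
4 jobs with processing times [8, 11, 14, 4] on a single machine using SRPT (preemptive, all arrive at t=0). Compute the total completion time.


Since all jobs arrive at t=0, SRPT equals SPT ordering.
SPT order: [4, 8, 11, 14]
Completion times:
  Job 1: p=4, C=4
  Job 2: p=8, C=12
  Job 3: p=11, C=23
  Job 4: p=14, C=37
Total completion time = 4 + 12 + 23 + 37 = 76

76


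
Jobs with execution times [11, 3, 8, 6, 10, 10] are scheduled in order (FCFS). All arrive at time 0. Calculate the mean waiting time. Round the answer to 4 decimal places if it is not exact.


FCFS order (as given): [11, 3, 8, 6, 10, 10]
Waiting times:
  Job 1: wait = 0
  Job 2: wait = 11
  Job 3: wait = 14
  Job 4: wait = 22
  Job 5: wait = 28
  Job 6: wait = 38
Sum of waiting times = 113
Average waiting time = 113/6 = 18.8333

18.8333


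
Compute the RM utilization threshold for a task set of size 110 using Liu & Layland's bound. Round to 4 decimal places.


Compute 2^(1/110) = 1.0063212332
Subtract 1: 1.0063212332 - 1 = 0.0063212332
Multiply by n: 110 * 0.0063212332 = 0.6953356520
Round to 4 dp: 0.6953

0.6953


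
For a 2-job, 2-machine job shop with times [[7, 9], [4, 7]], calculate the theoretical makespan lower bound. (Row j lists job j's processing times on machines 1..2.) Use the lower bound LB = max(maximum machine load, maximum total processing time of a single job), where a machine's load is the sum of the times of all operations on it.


Machine loads:
  Machine 1: 7 + 4 = 11
  Machine 2: 9 + 7 = 16
Max machine load = 16
Job totals:
  Job 1: 16
  Job 2: 11
Max job total = 16
Lower bound = max(16, 16) = 16

16


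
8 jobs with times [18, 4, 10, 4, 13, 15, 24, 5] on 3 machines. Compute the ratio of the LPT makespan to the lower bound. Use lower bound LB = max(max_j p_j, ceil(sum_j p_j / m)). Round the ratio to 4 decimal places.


LPT order: [24, 18, 15, 13, 10, 5, 4, 4]
Machine loads after assignment: [29, 32, 32]
LPT makespan = 32
Lower bound = max(max_job, ceil(total/3)) = max(24, 31) = 31
Ratio = 32 / 31 = 1.0323

1.0323


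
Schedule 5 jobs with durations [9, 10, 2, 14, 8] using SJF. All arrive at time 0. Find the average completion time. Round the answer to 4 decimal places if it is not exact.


SJF order (ascending): [2, 8, 9, 10, 14]
Completion times:
  Job 1: burst=2, C=2
  Job 2: burst=8, C=10
  Job 3: burst=9, C=19
  Job 4: burst=10, C=29
  Job 5: burst=14, C=43
Average completion = 103/5 = 20.6

20.6


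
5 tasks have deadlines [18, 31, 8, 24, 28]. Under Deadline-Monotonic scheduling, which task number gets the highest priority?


Sort tasks by relative deadline (ascending):
  Task 3: deadline = 8
  Task 1: deadline = 18
  Task 4: deadline = 24
  Task 5: deadline = 28
  Task 2: deadline = 31
Priority order (highest first): [3, 1, 4, 5, 2]
Highest priority task = 3

3


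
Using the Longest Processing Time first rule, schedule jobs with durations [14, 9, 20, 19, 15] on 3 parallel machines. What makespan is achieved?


Sort jobs in decreasing order (LPT): [20, 19, 15, 14, 9]
Assign each job to the least loaded machine:
  Machine 1: jobs [20], load = 20
  Machine 2: jobs [19, 9], load = 28
  Machine 3: jobs [15, 14], load = 29
Makespan = max load = 29

29


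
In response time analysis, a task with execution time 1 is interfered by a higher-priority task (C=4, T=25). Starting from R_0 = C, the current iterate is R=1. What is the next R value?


R_next = C + ceil(R_prev / T_hp) * C_hp
ceil(1 / 25) = ceil(0.04) = 1
Interference = 1 * 4 = 4
R_next = 1 + 4 = 5

5


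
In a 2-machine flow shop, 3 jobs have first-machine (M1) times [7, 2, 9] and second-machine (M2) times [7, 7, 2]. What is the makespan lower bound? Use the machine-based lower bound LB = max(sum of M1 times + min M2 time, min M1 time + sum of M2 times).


LB1 = sum(M1 times) + min(M2 times) = 18 + 2 = 20
LB2 = min(M1 times) + sum(M2 times) = 2 + 16 = 18
Lower bound = max(LB1, LB2) = max(20, 18) = 20

20


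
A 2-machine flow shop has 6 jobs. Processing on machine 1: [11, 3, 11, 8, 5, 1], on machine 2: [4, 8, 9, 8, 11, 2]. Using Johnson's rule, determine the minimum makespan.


Apply Johnson's rule:
  Group 1 (a <= b): [(6, 1, 2), (2, 3, 8), (5, 5, 11), (4, 8, 8)]
  Group 2 (a > b): [(3, 11, 9), (1, 11, 4)]
Optimal job order: [6, 2, 5, 4, 3, 1]
Schedule:
  Job 6: M1 done at 1, M2 done at 3
  Job 2: M1 done at 4, M2 done at 12
  Job 5: M1 done at 9, M2 done at 23
  Job 4: M1 done at 17, M2 done at 31
  Job 3: M1 done at 28, M2 done at 40
  Job 1: M1 done at 39, M2 done at 44
Makespan = 44

44


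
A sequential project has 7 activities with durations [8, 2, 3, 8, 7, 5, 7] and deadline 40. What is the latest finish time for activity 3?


LF(activity 3) = deadline - sum of successor durations
Successors: activities 4 through 7 with durations [8, 7, 5, 7]
Sum of successor durations = 27
LF = 40 - 27 = 13

13


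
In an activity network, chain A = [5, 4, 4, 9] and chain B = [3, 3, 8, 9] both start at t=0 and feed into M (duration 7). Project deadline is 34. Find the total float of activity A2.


Forward pass: ES(A2) = sum of predecessors on chain A = 5
EF = ES + duration = 5 + 4 = 9
Backward pass: LF(M) = deadline = 34; LS(M) = 34 - 7 = 27
LF(A2) = LS(M) - sum(successors on chain A) = 27 - 13 = 14
LS = LF - duration = 14 - 4 = 10
Total float = LS - ES = 10 - 5 = 5

5


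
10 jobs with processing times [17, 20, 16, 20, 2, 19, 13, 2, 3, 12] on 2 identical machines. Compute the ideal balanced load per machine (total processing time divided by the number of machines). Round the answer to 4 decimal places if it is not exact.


Total processing time = 17 + 20 + 16 + 20 + 2 + 19 + 13 + 2 + 3 + 12 = 124
Number of machines = 2
Ideal balanced load = 124 / 2 = 62.0

62.0


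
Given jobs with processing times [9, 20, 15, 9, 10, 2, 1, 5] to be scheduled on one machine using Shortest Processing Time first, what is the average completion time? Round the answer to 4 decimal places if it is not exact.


Sort jobs by processing time (SPT order): [1, 2, 5, 9, 9, 10, 15, 20]
Compute completion times sequentially:
  Job 1: processing = 1, completes at 1
  Job 2: processing = 2, completes at 3
  Job 3: processing = 5, completes at 8
  Job 4: processing = 9, completes at 17
  Job 5: processing = 9, completes at 26
  Job 6: processing = 10, completes at 36
  Job 7: processing = 15, completes at 51
  Job 8: processing = 20, completes at 71
Sum of completion times = 213
Average completion time = 213/8 = 26.625

26.625


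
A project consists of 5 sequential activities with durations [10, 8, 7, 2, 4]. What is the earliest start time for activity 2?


Activity 2 starts after activities 1 through 1 complete.
Predecessor durations: [10]
ES = 10 = 10

10


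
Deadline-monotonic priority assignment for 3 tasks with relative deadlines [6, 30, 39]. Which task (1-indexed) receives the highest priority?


Sort tasks by relative deadline (ascending):
  Task 1: deadline = 6
  Task 2: deadline = 30
  Task 3: deadline = 39
Priority order (highest first): [1, 2, 3]
Highest priority task = 1

1


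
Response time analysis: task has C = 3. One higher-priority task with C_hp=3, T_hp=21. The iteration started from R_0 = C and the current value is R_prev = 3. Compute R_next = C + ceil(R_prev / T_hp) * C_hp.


R_next = C + ceil(R_prev / T_hp) * C_hp
ceil(3 / 21) = ceil(0.1429) = 1
Interference = 1 * 3 = 3
R_next = 3 + 3 = 6

6
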